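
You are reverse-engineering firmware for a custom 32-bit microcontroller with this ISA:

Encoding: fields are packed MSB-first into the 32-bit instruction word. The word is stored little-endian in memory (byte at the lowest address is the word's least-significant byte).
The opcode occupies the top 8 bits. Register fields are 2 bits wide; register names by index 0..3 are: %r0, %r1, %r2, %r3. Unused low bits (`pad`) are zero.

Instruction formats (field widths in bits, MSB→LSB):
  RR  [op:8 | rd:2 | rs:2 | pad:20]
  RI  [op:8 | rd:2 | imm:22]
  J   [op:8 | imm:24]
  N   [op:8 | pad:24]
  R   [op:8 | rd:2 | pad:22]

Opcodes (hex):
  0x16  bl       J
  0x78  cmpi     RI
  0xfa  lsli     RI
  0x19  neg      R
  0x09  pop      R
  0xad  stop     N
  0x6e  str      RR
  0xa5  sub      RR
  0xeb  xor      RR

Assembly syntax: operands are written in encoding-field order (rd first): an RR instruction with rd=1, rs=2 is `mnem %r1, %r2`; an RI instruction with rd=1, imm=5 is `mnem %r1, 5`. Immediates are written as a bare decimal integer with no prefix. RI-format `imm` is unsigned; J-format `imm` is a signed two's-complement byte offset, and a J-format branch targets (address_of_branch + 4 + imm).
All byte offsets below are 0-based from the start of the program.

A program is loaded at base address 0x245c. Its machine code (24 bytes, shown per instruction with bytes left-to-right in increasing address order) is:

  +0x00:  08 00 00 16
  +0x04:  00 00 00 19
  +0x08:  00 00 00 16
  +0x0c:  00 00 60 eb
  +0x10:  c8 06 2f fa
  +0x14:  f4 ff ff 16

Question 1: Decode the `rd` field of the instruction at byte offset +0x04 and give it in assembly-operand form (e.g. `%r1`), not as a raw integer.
+0x04: 00 00 00 19 ⇒ word 0x19000000 (little)
  opcode bits[31:24]=0x19: neg/R
  rd@[23:22]=0x0 ⇒ %r0

%r0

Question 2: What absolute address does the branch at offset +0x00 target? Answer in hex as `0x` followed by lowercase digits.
[00] 08 00 00 16 → 0x16000008
  op=0x16000008>>24=0x16 ⇒ bl (J)
  [23:0] imm=8 = 8
  target = base 0x245c + off 0x00 + 4 + imm 8 = 0x2468

0x2468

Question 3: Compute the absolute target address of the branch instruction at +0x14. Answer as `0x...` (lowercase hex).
off 0x14: read f4 ff ff 16 as little → 0x16fffff4
  op=0x16fffff4>>24=0x16 ⇒ bl (J)
  [23:0] imm=16777204 (s24→-12) = -12
  target = base 0x245c + off 0x14 + 4 + imm -12 = 0x2468

0x2468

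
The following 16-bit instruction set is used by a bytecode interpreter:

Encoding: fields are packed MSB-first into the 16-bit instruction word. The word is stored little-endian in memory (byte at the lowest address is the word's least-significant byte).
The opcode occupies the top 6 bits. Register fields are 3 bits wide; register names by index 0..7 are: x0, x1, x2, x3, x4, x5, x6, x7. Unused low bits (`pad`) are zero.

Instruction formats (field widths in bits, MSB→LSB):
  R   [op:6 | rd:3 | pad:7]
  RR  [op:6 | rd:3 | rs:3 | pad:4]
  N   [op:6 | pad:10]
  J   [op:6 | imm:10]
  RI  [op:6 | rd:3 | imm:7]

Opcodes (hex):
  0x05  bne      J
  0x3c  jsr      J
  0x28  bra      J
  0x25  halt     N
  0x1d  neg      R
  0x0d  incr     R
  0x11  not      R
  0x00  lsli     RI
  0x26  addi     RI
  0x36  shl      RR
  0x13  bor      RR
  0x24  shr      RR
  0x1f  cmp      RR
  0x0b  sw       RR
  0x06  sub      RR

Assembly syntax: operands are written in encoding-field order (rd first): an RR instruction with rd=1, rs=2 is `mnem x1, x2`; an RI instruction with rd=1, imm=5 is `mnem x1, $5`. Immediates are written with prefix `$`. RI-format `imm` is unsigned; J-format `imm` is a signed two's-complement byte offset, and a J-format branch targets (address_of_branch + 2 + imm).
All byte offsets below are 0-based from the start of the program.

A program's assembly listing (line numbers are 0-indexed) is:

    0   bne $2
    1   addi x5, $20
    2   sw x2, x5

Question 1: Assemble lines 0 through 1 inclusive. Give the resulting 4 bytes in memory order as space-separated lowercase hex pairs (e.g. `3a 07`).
02 14 94 9a

L0: bne op=0x5:6|imm=2:10 ⇒ 0x1402 ⇒ little 02 14
L1: addi op=0x26:6|rd=5:3|imm=20:7 ⇒ 0x9a94 ⇒ little 94 9a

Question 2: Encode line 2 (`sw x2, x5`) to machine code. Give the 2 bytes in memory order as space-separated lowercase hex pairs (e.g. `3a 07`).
L2: sw op=0xb:6|rd=2:3|rs=5:3|pad=0:4 ⇒ 0x2d50 ⇒ little 50 2d

50 2d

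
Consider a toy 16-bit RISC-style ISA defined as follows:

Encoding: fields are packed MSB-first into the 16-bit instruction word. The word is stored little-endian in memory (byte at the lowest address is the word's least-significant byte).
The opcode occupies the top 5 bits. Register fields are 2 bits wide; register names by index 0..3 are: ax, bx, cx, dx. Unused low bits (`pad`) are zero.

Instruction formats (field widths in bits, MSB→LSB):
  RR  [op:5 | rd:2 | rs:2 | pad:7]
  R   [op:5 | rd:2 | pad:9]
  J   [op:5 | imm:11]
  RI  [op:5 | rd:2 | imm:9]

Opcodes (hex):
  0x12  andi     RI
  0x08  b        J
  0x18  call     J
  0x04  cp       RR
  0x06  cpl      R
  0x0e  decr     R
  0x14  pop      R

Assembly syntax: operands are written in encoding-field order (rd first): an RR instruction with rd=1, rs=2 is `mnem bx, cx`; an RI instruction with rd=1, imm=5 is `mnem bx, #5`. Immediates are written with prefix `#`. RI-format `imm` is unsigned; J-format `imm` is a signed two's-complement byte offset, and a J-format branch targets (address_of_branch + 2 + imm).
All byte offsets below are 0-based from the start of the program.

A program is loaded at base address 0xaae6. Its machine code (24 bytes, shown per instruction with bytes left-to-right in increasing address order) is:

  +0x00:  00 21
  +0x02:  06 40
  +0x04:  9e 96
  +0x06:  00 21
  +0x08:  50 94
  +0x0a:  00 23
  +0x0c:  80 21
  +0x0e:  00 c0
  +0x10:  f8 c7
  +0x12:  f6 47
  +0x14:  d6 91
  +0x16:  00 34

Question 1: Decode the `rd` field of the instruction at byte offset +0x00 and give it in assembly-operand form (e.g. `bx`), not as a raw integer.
off 0x00: read 00 21 as little → 0x2100
  op=0x2100>>11=0x4 ⇒ cp (RR)
  rd@[10:9]=0x0 ⇒ ax
  rs@[8:7]=0x2 ⇒ cx

ax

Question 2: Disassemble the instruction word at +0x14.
andi ax, #470

@+14  little-endian(d6 91) = 0x91d6
  top 5b → 0x12 → andi [RI]
  rd: (w>>9)&0x3=0x0 → ax
  imm: (w>>0)&0x1ff=0x1d6 → #470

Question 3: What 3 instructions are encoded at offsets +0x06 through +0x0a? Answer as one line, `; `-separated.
cp ax, cx; andi cx, #80; cp bx, cx

[06] 00 21 → 0x2100
  opcode bits[15:11]=0x4: cp/RR
  [10:9] rd=0 = ax
  [8:7] rs=2 = cx
[08] 50 94 → 0x9450
  opcode bits[15:11]=0x12: andi/RI
  [10:9] rd=2 = cx
  [8:0] imm=80 = #80
[0a] 00 23 → 0x2300
  opcode bits[15:11]=0x4: cp/RR
  [10:9] rd=1 = bx
  [8:7] rs=2 = cx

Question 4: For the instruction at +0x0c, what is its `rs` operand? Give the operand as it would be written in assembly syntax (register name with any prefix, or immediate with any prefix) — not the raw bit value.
[0c] 80 21 → 0x2180
  opcode bits[15:11]=0x4: cp/RR
  rd@[10:9]=0x0 ⇒ ax
  rs@[8:7]=0x3 ⇒ dx

dx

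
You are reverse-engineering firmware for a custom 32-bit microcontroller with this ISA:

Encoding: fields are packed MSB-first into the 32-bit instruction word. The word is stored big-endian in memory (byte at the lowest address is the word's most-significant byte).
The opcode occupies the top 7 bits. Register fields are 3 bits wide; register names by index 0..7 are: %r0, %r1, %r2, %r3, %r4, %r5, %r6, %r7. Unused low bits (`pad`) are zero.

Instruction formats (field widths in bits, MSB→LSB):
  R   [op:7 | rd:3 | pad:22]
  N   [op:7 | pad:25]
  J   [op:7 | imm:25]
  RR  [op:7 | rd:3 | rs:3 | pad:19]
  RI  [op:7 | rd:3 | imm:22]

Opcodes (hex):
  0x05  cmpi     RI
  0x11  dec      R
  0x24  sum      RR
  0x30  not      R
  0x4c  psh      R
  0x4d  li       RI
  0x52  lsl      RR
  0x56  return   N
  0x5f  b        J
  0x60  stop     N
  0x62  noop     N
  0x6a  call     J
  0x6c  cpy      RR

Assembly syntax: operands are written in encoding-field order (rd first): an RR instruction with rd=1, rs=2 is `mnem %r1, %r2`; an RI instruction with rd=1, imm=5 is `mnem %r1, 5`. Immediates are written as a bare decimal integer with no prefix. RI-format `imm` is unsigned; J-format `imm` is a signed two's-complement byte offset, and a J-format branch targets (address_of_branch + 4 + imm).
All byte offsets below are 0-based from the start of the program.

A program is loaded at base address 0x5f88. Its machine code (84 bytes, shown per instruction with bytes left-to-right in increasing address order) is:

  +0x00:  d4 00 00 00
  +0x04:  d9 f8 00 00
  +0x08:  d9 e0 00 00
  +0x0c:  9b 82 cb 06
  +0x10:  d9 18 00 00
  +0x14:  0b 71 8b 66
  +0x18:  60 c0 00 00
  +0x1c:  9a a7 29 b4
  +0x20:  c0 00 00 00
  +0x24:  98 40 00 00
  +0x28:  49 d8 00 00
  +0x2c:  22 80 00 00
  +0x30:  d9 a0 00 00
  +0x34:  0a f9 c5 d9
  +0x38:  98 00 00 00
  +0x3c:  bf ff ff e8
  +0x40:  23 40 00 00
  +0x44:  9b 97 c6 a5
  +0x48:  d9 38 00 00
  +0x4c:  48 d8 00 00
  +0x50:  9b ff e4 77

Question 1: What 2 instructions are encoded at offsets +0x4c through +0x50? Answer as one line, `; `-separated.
sum %r3, %r3; li %r7, 4187255

@+4c  big-endian(48 d8 00 00) = 0x48d80000
  op=0x48d80000>>25=0x24 ⇒ sum (RR)
  [24:22] rd=3 = %r3
  [21:19] rs=3 = %r3
@+50  big-endian(9b ff e4 77) = 0x9bffe477
  op=0x9bffe477>>25=0x4d ⇒ li (RI)
  [24:22] rd=7 = %r7
  [21:0] imm=4187255 = 4187255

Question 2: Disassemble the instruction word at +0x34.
cmpi %r3, 3786201

off 0x34: read 0a f9 c5 d9 as big → 0x0af9c5d9
  opcode bits[31:25]=0x5: cmpi/RI
  rd@[24:22]=0x3 ⇒ %r3
  imm@[21:0]=0x39c5d9 ⇒ 3786201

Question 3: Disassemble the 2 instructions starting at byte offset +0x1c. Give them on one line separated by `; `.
li %r2, 2566580; stop

[1c] 9a a7 29 b4 → 0x9aa729b4
  opcode bits[31:25]=0x4d: li/RI
  rd@[24:22]=0x2 ⇒ %r2
  imm@[21:0]=0x2729b4 ⇒ 2566580
[20] c0 00 00 00 → 0xc0000000
  opcode bits[31:25]=0x60: stop/N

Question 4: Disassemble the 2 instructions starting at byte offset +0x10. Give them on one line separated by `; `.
cpy %r4, %r3; cmpi %r5, 3246950

@+10  big-endian(d9 18 00 00) = 0xd9180000
  op=0xd9180000>>25=0x6c ⇒ cpy (RR)
  rd@[24:22]=0x4 ⇒ %r4
  rs@[21:19]=0x3 ⇒ %r3
@+14  big-endian(0b 71 8b 66) = 0x0b718b66
  op=0x0b718b66>>25=0x5 ⇒ cmpi (RI)
  rd@[24:22]=0x5 ⇒ %r5
  imm@[21:0]=0x318b66 ⇒ 3246950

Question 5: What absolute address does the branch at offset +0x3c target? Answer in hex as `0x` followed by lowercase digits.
off 0x3c: read bf ff ff e8 as big → 0xbfffffe8
  opcode bits[31:25]=0x5f: b/J
  imm@[24:0]=0x1ffffe8 (s25→-24) ⇒ -24
  target = base 0x5f88 + off 0x3c + 4 + imm -24 = 0x5fb0

0x5fb0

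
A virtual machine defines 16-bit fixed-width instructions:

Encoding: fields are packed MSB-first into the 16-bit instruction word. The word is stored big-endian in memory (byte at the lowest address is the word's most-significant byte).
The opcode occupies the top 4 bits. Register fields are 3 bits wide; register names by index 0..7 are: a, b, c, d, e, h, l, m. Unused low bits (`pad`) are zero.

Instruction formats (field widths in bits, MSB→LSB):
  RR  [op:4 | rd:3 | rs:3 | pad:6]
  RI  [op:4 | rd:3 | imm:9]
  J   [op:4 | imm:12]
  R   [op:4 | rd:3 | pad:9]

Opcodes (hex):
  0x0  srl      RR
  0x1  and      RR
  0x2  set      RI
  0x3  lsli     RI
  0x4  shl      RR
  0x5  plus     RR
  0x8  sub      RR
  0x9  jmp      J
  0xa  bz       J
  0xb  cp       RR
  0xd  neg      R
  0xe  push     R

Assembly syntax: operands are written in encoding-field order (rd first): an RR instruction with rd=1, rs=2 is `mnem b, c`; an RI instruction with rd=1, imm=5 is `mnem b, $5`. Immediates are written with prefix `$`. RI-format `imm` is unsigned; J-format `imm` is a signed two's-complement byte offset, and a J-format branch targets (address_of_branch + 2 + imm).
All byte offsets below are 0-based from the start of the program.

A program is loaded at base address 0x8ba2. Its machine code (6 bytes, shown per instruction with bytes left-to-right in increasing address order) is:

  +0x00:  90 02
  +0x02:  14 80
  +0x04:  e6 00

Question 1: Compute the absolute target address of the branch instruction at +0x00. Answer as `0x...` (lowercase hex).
0x8ba6

@+00  big-endian(90 02) = 0x9002
  top 4b → 0x9 → jmp [J]
  imm@[11:0]=0x2 ⇒ $2
  target = base 0x8ba2 + off 0x00 + 2 + imm 2 = 0x8ba6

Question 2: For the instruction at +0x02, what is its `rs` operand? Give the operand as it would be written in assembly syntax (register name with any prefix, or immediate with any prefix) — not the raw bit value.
c

off 0x02: read 14 80 as big → 0x1480
  op=0x1480>>12=0x1 ⇒ and (RR)
  rd@[11:9]=0x2 ⇒ c
  rs@[8:6]=0x2 ⇒ c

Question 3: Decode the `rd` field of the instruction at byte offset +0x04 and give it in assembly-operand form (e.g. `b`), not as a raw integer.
d

[04] e6 00 → 0xe600
  opcode bits[15:12]=0xe: push/R
  rd@[11:9]=0x3 ⇒ d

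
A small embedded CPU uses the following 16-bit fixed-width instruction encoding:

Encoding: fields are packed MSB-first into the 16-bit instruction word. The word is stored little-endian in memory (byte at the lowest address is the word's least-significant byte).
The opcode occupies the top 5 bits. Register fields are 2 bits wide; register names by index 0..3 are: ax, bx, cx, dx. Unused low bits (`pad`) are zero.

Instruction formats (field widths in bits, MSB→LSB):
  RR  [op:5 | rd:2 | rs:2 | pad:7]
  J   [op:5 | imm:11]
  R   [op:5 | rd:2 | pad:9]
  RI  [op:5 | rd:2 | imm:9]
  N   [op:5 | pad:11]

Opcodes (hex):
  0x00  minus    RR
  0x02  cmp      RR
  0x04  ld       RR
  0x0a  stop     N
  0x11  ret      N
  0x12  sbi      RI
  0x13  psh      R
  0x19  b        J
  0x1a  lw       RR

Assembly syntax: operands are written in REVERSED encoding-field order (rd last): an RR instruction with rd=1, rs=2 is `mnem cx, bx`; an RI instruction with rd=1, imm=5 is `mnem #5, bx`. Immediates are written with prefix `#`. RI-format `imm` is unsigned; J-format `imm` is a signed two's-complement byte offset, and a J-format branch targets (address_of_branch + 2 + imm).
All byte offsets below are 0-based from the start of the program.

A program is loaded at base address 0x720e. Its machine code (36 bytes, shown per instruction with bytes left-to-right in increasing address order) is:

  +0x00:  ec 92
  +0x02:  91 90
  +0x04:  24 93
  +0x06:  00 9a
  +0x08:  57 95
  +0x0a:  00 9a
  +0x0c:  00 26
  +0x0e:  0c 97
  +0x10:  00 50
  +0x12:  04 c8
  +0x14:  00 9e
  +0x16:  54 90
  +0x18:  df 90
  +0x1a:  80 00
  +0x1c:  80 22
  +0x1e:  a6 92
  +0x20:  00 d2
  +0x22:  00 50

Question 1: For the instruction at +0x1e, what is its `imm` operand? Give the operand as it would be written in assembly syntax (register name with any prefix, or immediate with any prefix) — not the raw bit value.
#166

+0x1e: a6 92 ⇒ word 0x92a6 (little)
  opcode bits[15:11]=0x12: sbi/RI
  rd: (w>>9)&0x3=0x1 → bx
  imm: (w>>0)&0x1ff=0xa6 → #166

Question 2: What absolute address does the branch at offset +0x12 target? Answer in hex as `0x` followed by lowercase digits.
@+12  little-endian(04 c8) = 0xc804
  top 5b → 0x19 → b [J]
  imm: (w>>0)&0x7ff=0x4 → #4
  target = base 0x720e + off 0x12 + 2 + imm 4 = 0x7226

0x7226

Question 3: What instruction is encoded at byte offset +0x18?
sbi #223, ax

@+18  little-endian(df 90) = 0x90df
  op=0x90df>>11=0x12 ⇒ sbi (RI)
  rd@[10:9]=0x0 ⇒ ax
  imm@[8:0]=0xdf ⇒ #223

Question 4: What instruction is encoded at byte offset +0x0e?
sbi #268, dx

[0e] 0c 97 → 0x970c
  op=0x970c>>11=0x12 ⇒ sbi (RI)
  rd@[10:9]=0x3 ⇒ dx
  imm@[8:0]=0x10c ⇒ #268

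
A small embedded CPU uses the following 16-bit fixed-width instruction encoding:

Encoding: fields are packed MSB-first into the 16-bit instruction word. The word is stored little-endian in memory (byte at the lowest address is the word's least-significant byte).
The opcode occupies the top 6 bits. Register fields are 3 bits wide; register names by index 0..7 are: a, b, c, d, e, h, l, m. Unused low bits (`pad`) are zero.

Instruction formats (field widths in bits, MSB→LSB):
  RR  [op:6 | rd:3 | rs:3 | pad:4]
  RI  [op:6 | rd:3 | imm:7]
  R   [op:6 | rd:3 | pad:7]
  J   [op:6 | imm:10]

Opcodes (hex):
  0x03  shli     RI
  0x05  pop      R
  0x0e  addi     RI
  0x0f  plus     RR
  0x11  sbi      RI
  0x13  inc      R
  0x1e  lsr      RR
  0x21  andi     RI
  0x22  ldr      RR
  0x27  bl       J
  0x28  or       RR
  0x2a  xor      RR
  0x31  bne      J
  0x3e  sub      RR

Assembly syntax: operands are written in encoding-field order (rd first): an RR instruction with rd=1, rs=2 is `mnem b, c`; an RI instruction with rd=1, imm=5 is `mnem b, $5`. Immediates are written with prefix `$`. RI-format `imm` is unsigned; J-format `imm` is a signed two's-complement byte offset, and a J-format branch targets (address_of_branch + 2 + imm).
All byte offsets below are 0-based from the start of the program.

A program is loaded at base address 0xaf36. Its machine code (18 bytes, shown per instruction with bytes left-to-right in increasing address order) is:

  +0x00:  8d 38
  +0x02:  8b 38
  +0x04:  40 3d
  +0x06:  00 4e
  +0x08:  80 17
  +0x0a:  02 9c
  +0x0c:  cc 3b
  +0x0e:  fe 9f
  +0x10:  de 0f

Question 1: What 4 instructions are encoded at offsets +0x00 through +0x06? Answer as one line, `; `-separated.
addi b, $13; addi b, $11; plus c, e; inc e

[00] 8d 38 → 0x388d
  op=0x388d>>10=0xe ⇒ addi (RI)
  rd: (w>>7)&0x7=0x1 → b
  imm: (w>>0)&0x7f=0xd → $13
[02] 8b 38 → 0x388b
  op=0x388b>>10=0xe ⇒ addi (RI)
  rd: (w>>7)&0x7=0x1 → b
  imm: (w>>0)&0x7f=0xb → $11
[04] 40 3d → 0x3d40
  op=0x3d40>>10=0xf ⇒ plus (RR)
  rd: (w>>7)&0x7=0x2 → c
  rs: (w>>4)&0x7=0x4 → e
[06] 00 4e → 0x4e00
  op=0x4e00>>10=0x13 ⇒ inc (R)
  rd: (w>>7)&0x7=0x4 → e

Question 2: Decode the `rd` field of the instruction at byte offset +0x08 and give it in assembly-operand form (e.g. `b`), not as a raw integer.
off 0x08: read 80 17 as little → 0x1780
  top 6b → 0x5 → pop [R]
  rd: (w>>7)&0x7=0x7 → m

m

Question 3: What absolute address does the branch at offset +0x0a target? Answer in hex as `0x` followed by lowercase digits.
off 0x0a: read 02 9c as little → 0x9c02
  top 6b → 0x27 → bl [J]
  [9:0] imm=2 = $2
  target = base 0xaf36 + off 0x0a + 2 + imm 2 = 0xaf44

0xaf44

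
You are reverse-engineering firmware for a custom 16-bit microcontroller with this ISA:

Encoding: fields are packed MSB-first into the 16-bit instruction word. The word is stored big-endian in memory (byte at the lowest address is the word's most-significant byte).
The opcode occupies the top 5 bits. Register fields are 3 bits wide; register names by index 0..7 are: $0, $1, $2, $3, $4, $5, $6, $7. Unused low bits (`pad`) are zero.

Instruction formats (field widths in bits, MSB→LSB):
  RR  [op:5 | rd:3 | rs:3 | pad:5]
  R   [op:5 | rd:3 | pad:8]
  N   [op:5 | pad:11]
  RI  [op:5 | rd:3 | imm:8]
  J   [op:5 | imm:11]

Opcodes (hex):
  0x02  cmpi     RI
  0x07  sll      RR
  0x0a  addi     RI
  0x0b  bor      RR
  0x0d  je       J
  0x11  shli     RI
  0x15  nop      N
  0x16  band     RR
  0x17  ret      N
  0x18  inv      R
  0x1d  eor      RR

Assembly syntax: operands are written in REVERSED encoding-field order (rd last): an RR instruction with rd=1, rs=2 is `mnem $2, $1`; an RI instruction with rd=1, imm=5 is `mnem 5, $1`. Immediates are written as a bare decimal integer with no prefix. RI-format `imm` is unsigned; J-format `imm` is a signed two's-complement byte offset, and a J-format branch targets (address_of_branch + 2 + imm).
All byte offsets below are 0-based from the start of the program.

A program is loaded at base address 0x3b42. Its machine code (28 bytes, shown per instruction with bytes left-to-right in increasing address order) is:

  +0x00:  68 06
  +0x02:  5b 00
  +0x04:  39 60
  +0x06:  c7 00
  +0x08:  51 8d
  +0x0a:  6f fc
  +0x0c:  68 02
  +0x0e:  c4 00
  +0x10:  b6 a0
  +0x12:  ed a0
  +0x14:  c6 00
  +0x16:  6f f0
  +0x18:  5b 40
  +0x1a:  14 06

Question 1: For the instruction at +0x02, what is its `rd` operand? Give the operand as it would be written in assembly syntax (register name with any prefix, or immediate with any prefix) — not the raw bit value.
off 0x02: read 5b 00 as big → 0x5b00
  opcode bits[15:11]=0xb: bor/RR
  rd@[10:8]=0x3 ⇒ $3
  rs@[7:5]=0x0 ⇒ $0

$3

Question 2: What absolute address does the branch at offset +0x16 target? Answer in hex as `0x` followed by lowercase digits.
+0x16: 6f f0 ⇒ word 0x6ff0 (big)
  opcode bits[15:11]=0xd: je/J
  [10:0] imm=2032 (s11→-16) = -16
  target = base 0x3b42 + off 0x16 + 2 + imm -16 = 0x3b4a

0x3b4a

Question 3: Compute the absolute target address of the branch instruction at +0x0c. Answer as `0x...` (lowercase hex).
[0c] 68 02 → 0x6802
  opcode bits[15:11]=0xd: je/J
  imm@[10:0]=0x2 ⇒ 2
  target = base 0x3b42 + off 0x0c + 2 + imm 2 = 0x3b52

0x3b52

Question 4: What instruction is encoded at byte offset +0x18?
bor $2, $3

[18] 5b 40 → 0x5b40
  op=0x5b40>>11=0xb ⇒ bor (RR)
  rd@[10:8]=0x3 ⇒ $3
  rs@[7:5]=0x2 ⇒ $2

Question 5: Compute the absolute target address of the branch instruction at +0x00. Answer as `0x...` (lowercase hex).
[00] 68 06 → 0x6806
  op=0x6806>>11=0xd ⇒ je (J)
  imm: (w>>0)&0x7ff=0x6 → 6
  target = base 0x3b42 + off 0x00 + 2 + imm 6 = 0x3b4a

0x3b4a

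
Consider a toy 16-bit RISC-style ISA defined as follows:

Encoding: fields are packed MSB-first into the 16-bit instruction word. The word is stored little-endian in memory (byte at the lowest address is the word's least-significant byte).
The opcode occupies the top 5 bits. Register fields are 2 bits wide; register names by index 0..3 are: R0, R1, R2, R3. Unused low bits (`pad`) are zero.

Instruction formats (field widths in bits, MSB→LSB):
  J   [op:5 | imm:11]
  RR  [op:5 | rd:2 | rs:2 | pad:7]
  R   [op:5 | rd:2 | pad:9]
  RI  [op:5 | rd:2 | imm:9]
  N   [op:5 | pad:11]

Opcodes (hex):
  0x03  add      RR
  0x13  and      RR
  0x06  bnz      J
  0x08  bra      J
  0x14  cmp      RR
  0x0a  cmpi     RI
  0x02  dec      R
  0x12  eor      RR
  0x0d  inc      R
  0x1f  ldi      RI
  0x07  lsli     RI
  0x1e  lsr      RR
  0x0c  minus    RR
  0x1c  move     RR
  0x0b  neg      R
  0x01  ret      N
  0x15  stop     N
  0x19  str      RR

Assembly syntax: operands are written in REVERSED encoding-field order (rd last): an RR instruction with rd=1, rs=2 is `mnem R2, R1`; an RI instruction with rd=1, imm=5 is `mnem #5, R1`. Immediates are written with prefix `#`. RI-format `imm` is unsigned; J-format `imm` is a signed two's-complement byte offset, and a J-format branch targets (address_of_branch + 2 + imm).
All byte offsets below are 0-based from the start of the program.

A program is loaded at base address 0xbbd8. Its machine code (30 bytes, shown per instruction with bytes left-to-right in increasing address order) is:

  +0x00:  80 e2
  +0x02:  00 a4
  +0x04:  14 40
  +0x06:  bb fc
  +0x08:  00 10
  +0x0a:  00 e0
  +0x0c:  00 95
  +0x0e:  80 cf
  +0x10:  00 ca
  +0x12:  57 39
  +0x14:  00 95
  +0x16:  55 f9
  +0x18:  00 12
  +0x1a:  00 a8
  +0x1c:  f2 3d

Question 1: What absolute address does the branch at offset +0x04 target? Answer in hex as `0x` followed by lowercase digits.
off 0x04: read 14 40 as little → 0x4014
  op=0x4014>>11=0x8 ⇒ bra (J)
  imm: (w>>0)&0x7ff=0x14 → #20
  target = base 0xbbd8 + off 0x04 + 2 + imm 20 = 0xbbf2

0xbbf2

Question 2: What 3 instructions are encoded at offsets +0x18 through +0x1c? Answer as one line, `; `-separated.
dec R1; stop; lsli #498, R2

+0x18: 00 12 ⇒ word 0x1200 (little)
  top 5b → 0x2 → dec [R]
  rd: (w>>9)&0x3=0x1 → R1
+0x1a: 00 a8 ⇒ word 0xa800 (little)
  top 5b → 0x15 → stop [N]
+0x1c: f2 3d ⇒ word 0x3df2 (little)
  top 5b → 0x7 → lsli [RI]
  rd: (w>>9)&0x3=0x2 → R2
  imm: (w>>0)&0x1ff=0x1f2 → #498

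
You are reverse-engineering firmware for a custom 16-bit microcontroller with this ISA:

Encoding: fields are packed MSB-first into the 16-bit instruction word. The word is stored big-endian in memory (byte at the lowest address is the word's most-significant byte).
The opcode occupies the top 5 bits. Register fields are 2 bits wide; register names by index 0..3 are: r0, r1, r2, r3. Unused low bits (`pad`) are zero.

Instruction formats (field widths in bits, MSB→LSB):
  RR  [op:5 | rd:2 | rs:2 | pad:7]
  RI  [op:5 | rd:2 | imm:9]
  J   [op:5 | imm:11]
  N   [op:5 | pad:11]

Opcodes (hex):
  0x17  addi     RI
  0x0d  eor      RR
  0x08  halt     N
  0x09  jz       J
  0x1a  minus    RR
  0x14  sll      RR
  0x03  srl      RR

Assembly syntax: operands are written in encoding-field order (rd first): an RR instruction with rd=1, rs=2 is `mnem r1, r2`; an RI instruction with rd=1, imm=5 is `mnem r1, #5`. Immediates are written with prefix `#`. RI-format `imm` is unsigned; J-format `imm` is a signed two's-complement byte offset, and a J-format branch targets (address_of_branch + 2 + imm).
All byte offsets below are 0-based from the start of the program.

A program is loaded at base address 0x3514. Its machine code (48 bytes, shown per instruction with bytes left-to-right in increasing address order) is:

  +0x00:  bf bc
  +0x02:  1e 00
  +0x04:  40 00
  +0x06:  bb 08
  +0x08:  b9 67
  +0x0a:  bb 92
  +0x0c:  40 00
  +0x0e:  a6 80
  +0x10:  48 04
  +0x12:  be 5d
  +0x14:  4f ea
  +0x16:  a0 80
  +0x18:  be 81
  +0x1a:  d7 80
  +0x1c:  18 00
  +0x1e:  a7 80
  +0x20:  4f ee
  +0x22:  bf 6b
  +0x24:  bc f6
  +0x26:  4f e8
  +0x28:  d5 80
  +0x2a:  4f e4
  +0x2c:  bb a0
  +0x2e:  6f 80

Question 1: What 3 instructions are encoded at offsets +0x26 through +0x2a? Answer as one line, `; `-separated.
[26] 4f e8 → 0x4fe8
  top 5b → 0x9 → jz [J]
  imm: (w>>0)&0x7ff=0x7e8 (s11→-24) → #-24
[28] d5 80 → 0xd580
  top 5b → 0x1a → minus [RR]
  rd: (w>>9)&0x3=0x2 → r2
  rs: (w>>7)&0x3=0x3 → r3
[2a] 4f e4 → 0x4fe4
  top 5b → 0x9 → jz [J]
  imm: (w>>0)&0x7ff=0x7e4 (s11→-28) → #-28

jz #-24; minus r2, r3; jz #-28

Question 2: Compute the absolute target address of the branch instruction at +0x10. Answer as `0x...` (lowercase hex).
+0x10: 48 04 ⇒ word 0x4804 (big)
  op=0x4804>>11=0x9 ⇒ jz (J)
  imm: (w>>0)&0x7ff=0x4 → #4
  target = base 0x3514 + off 0x10 + 2 + imm 4 = 0x352a

0x352a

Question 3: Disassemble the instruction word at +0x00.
off 0x00: read bf bc as big → 0xbfbc
  opcode bits[15:11]=0x17: addi/RI
  [10:9] rd=3 = r3
  [8:0] imm=444 = #444

addi r3, #444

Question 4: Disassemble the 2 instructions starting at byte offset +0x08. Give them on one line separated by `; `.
addi r0, #359; addi r1, #402

@+08  big-endian(b9 67) = 0xb967
  op=0xb967>>11=0x17 ⇒ addi (RI)
  rd@[10:9]=0x0 ⇒ r0
  imm@[8:0]=0x167 ⇒ #359
@+0a  big-endian(bb 92) = 0xbb92
  op=0xbb92>>11=0x17 ⇒ addi (RI)
  rd@[10:9]=0x1 ⇒ r1
  imm@[8:0]=0x192 ⇒ #402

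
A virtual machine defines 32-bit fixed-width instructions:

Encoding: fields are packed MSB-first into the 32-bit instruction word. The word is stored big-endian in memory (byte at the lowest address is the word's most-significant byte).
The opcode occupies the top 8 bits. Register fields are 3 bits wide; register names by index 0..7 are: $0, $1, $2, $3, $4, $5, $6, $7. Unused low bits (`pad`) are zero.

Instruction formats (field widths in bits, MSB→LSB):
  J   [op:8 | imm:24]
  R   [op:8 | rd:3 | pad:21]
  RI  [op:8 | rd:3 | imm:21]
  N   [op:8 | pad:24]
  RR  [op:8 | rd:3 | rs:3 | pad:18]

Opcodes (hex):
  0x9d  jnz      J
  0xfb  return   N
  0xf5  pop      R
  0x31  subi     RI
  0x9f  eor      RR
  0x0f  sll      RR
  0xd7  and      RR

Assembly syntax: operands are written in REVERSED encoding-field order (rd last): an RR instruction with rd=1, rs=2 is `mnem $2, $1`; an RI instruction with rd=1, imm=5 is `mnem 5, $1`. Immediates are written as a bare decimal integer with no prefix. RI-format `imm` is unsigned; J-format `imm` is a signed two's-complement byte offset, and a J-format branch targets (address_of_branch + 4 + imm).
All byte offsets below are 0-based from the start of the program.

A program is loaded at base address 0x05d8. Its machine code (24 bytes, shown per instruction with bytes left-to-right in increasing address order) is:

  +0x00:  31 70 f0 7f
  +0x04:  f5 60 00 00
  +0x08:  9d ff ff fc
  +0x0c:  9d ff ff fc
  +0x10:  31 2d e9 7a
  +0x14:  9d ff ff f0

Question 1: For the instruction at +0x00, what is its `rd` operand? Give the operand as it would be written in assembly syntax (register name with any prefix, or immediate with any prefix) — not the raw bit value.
$3

off 0x00: read 31 70 f0 7f as big → 0x3170f07f
  op=0x3170f07f>>24=0x31 ⇒ subi (RI)
  rd@[23:21]=0x3 ⇒ $3
  imm@[20:0]=0x10f07f ⇒ 1110143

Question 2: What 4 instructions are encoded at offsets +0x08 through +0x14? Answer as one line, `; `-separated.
jnz -4; jnz -4; subi 911738, $1; jnz -16

@+08  big-endian(9d ff ff fc) = 0x9dfffffc
  top 8b → 0x9d → jnz [J]
  imm@[23:0]=0xfffffc (s24→-4) ⇒ -4
@+0c  big-endian(9d ff ff fc) = 0x9dfffffc
  top 8b → 0x9d → jnz [J]
  imm@[23:0]=0xfffffc (s24→-4) ⇒ -4
@+10  big-endian(31 2d e9 7a) = 0x312de97a
  top 8b → 0x31 → subi [RI]
  rd@[23:21]=0x1 ⇒ $1
  imm@[20:0]=0xde97a ⇒ 911738
@+14  big-endian(9d ff ff f0) = 0x9dfffff0
  top 8b → 0x9d → jnz [J]
  imm@[23:0]=0xfffff0 (s24→-16) ⇒ -16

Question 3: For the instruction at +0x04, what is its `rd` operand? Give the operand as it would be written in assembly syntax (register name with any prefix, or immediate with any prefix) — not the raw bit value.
$3

+0x04: f5 60 00 00 ⇒ word 0xf5600000 (big)
  top 8b → 0xf5 → pop [R]
  [23:21] rd=3 = $3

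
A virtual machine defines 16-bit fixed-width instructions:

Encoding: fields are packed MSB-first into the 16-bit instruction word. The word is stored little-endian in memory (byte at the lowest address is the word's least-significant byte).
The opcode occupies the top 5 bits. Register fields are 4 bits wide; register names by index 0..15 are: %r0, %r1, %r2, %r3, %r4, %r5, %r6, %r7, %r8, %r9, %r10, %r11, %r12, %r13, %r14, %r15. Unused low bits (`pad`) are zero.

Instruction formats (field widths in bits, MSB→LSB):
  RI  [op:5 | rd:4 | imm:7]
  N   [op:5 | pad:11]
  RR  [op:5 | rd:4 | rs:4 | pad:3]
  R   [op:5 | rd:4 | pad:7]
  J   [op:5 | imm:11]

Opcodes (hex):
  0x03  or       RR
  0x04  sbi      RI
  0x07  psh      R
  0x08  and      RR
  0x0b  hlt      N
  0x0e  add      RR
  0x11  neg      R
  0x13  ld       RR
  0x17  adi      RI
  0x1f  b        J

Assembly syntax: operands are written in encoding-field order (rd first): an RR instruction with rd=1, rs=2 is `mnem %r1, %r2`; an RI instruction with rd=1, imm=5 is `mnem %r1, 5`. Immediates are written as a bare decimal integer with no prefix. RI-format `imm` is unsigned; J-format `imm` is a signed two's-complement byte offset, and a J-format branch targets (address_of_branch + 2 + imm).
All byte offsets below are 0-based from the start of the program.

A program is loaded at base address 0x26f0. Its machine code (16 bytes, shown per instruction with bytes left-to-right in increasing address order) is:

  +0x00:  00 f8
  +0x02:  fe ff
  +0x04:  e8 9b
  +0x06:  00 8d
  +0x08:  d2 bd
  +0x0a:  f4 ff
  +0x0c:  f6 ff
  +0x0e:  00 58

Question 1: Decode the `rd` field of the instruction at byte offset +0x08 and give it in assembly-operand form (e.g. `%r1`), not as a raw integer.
off 0x08: read d2 bd as little → 0xbdd2
  opcode bits[15:11]=0x17: adi/RI
  rd@[10:7]=0xb ⇒ %r11
  imm@[6:0]=0x52 ⇒ 82

%r11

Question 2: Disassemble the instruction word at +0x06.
+0x06: 00 8d ⇒ word 0x8d00 (little)
  opcode bits[15:11]=0x11: neg/R
  [10:7] rd=10 = %r10

neg %r10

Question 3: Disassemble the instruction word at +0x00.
b 0

[00] 00 f8 → 0xf800
  opcode bits[15:11]=0x1f: b/J
  [10:0] imm=0 = 0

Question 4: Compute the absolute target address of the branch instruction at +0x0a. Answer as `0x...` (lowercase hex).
0x26f0

off 0x0a: read f4 ff as little → 0xfff4
  opcode bits[15:11]=0x1f: b/J
  imm@[10:0]=0x7f4 (s11→-12) ⇒ -12
  target = base 0x26f0 + off 0x0a + 2 + imm -12 = 0x26f0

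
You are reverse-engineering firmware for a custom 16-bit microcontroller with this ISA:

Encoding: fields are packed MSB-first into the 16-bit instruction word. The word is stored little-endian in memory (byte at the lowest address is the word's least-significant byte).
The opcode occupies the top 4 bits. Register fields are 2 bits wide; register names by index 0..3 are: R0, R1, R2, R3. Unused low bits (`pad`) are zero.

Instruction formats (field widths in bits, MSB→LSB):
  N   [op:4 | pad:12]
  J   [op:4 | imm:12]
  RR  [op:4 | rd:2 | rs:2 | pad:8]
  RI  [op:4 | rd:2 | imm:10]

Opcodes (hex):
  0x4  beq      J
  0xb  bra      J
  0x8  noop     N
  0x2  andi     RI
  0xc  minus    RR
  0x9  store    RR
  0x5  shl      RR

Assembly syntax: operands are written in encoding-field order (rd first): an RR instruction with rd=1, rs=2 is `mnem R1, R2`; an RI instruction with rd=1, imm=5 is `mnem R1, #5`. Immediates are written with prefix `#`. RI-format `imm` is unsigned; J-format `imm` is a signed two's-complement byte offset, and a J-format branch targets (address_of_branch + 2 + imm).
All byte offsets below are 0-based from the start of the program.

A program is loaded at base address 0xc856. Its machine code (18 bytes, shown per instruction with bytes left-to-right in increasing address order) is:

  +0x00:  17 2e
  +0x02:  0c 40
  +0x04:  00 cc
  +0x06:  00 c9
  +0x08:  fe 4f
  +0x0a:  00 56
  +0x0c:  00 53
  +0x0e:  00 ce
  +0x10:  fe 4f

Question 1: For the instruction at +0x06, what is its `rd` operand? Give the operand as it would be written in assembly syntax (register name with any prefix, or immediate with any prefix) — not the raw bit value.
off 0x06: read 00 c9 as little → 0xc900
  top 4b → 0xc → minus [RR]
  rd: (w>>10)&0x3=0x2 → R2
  rs: (w>>8)&0x3=0x1 → R1

R2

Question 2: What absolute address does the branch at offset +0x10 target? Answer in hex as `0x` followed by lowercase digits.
@+10  little-endian(fe 4f) = 0x4ffe
  op=0x4ffe>>12=0x4 ⇒ beq (J)
  [11:0] imm=4094 (s12→-2) = #-2
  target = base 0xc856 + off 0x10 + 2 + imm -2 = 0xc866

0xc866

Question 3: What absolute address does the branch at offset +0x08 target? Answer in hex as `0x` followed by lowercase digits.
off 0x08: read fe 4f as little → 0x4ffe
  top 4b → 0x4 → beq [J]
  [11:0] imm=4094 (s12→-2) = #-2
  target = base 0xc856 + off 0x08 + 2 + imm -2 = 0xc85e

0xc85e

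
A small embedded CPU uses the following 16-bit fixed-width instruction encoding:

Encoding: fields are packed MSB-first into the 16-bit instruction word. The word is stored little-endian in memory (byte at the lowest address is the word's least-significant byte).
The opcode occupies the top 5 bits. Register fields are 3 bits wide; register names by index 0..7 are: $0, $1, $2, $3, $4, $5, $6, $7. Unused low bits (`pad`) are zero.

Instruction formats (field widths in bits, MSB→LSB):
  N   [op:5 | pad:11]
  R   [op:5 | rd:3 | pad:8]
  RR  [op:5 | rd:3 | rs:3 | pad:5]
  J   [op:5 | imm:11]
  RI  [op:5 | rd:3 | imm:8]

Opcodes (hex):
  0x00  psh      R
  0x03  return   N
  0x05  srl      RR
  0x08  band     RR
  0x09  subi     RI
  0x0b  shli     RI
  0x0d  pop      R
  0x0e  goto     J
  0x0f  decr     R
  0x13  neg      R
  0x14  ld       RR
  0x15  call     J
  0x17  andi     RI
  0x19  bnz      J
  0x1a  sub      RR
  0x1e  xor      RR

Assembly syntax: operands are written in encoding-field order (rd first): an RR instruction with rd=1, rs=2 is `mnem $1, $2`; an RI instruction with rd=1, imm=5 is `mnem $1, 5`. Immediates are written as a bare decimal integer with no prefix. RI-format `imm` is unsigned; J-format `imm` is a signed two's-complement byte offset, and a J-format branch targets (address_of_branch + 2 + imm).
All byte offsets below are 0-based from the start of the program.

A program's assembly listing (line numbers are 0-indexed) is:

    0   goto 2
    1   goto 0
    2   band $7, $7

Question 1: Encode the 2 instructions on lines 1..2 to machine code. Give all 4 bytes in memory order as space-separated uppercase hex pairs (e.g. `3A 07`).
00 70 E0 47

line 1 (goto): pack op=0xe:5|imm=0:11 = 0x7000; little→ 00 70
line 2 (band): pack op=0x8:5|rd=7:3|rs=7:3|pad=0:5 = 0x47e0; little→ e0 47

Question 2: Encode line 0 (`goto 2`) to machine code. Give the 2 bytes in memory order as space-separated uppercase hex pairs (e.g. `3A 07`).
0. goto fields op=0xe:5|imm=2:11 → word 7002h → 02 70

02 70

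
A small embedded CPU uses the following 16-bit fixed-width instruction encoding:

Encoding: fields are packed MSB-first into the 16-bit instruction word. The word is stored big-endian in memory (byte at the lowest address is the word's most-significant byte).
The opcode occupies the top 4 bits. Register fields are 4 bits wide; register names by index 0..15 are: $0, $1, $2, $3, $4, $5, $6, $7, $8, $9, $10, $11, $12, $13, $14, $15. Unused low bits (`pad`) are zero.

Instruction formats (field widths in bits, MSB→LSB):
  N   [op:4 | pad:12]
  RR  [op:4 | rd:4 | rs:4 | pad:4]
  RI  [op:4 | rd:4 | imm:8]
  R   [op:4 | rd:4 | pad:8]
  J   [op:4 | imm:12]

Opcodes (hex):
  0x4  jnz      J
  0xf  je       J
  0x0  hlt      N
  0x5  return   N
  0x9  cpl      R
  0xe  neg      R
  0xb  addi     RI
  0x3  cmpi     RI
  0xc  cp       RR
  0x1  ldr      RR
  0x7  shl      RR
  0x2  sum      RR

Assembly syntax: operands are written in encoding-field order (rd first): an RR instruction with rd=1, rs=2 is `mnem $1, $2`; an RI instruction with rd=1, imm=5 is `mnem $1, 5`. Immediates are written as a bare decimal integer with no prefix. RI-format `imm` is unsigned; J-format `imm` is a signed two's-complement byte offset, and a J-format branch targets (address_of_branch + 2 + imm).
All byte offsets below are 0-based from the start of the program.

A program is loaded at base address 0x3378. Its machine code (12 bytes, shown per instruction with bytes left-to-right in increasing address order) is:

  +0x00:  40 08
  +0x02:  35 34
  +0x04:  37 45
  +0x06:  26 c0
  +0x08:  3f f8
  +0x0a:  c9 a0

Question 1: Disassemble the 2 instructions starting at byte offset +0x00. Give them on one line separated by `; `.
[00] 40 08 → 0x4008
  top 4b → 0x4 → jnz [J]
  imm: (w>>0)&0xfff=0x8 → 8
[02] 35 34 → 0x3534
  top 4b → 0x3 → cmpi [RI]
  rd: (w>>8)&0xf=0x5 → $5
  imm: (w>>0)&0xff=0x34 → 52

jnz 8; cmpi $5, 52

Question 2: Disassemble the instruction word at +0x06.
sum $6, $12

+0x06: 26 c0 ⇒ word 0x26c0 (big)
  op=0x26c0>>12=0x2 ⇒ sum (RR)
  rd: (w>>8)&0xf=0x6 → $6
  rs: (w>>4)&0xf=0xc → $12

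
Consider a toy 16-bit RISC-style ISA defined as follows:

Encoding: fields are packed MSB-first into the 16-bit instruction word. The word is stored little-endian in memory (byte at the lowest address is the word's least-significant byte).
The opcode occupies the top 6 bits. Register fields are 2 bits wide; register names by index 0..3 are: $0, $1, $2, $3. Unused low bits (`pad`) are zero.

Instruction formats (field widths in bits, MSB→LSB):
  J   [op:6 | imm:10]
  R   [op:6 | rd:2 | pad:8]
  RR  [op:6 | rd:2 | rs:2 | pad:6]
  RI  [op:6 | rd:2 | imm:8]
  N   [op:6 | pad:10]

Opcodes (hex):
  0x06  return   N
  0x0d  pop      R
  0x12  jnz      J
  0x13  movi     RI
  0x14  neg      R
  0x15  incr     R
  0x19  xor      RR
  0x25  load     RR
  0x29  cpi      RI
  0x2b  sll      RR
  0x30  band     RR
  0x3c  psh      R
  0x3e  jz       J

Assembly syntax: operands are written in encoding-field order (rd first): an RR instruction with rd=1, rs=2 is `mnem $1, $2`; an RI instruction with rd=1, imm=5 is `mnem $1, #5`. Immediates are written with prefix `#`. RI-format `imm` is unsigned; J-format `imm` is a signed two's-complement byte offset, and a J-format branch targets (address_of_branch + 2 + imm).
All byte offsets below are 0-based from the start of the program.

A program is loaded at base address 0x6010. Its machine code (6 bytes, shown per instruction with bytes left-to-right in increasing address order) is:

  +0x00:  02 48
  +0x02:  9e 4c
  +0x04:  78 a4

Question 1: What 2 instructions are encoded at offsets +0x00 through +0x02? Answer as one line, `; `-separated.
[00] 02 48 → 0x4802
  top 6b → 0x12 → jnz [J]
  imm: (w>>0)&0x3ff=0x2 → #2
[02] 9e 4c → 0x4c9e
  top 6b → 0x13 → movi [RI]
  rd: (w>>8)&0x3=0x0 → $0
  imm: (w>>0)&0xff=0x9e → #158

jnz #2; movi $0, #158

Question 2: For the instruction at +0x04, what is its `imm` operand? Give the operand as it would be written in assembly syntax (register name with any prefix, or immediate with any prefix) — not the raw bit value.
+0x04: 78 a4 ⇒ word 0xa478 (little)
  opcode bits[15:10]=0x29: cpi/RI
  rd: (w>>8)&0x3=0x0 → $0
  imm: (w>>0)&0xff=0x78 → #120

#120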